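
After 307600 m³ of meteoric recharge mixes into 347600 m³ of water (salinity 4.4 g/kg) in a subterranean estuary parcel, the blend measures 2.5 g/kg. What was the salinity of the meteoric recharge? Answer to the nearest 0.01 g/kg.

0.35 g/kg

Salt balance: 347,600×4.4 + 307,600×S = 655,200×2.5
1,529,440 + 307,600·S = 1,638,000
S = (1,638,000 − 1,529,440) / 307,600 = 0.3529 g/kg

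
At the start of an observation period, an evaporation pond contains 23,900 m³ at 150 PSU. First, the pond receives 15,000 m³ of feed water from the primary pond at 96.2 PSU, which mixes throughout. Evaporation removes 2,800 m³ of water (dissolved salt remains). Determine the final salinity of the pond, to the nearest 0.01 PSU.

After mixing: salt = 23,900×150 + 15,000×96.2 = 5,028,000; volume = 38,900 m³
After evaporation: salt unchanged = 5,028,000; volume = 38,900 − 2,800 = 36,100 m³
S = 5,028,000 / 36,100 = 139.2798 PSU

139.28 PSU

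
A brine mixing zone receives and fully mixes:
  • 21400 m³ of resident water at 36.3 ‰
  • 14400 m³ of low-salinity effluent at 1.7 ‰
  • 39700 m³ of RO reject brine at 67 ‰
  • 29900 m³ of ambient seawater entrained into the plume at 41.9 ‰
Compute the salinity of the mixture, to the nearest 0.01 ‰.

Mass of salt is conserved:
salt = 21,400×36.3 + 14,400×1.7 + 39,700×67 + 29,900×41.9 = 776,820 + 24,480 + 2,659,900 + 1,252,810 = 4,714,010
volume = 21,400 + 14,400 + 39,700 + 29,900 = 105,400 m³
S = 4,714,010 / 105,400 = 44.725 ‰

44.72 ‰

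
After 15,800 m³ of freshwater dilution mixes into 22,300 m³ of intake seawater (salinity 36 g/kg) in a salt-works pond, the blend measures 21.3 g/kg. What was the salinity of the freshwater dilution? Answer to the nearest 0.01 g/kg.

0.55 g/kg

Salt balance: 22,300×36 + 15,800×S = 38,100×21.3
802,800 + 15,800·S = 811,530
S = (811,530 − 802,800) / 15,800 = 0.5525 g/kg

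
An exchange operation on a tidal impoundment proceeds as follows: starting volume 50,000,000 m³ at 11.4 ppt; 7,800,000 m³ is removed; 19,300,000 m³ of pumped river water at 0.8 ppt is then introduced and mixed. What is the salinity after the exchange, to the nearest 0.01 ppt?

8.07 ppt

Remaining after removal: 42,200,000 m³ at 11.4 ppt (salt = 481,080,000)
After addition: salt = 481,080,000 + 19,300,000×0.8 = 496,520,000; volume = 61,500,000 m³
S = 496,520,000 / 61,500,000 = 8.0735 ppt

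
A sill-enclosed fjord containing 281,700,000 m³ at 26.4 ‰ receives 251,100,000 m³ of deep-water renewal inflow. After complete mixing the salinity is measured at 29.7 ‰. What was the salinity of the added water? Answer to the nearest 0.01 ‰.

Salt balance: 281,700,000×26.4 + 251,100,000×S = 532,800,000×29.7
7,436,880,000 + 251,100,000·S = 15,824,160,000
S = (15,824,160,000 − 7,436,880,000) / 251,100,000 = 33.4022 ‰

33.40 ‰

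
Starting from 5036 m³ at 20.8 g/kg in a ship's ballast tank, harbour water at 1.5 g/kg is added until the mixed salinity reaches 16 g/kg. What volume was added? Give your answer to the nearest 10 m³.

1670 m³

Salt balance: 5,036×20.8 + V×1.5 = (5,036+V)×16
104,748.8 + 1.5V = 80,576 + 16V
24,172.8 = 14.5V
V = 1,667.09 m³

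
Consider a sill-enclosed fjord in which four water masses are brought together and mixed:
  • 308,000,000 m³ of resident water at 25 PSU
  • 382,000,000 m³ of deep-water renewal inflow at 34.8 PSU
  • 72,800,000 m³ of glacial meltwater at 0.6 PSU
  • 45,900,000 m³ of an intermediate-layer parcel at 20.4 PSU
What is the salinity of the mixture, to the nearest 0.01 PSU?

27.17 PSU

Mass of salt is conserved:
salt = 308,000,000×25 + 382,000,000×34.8 + 72,800,000×0.6 + 45,900,000×20.4 = 7,700,000,000 + 13,293,600,000 + 43,680,000 + 936,360,000 = 21,973,640,000
volume = 308,000,000 + 382,000,000 + 72,800,000 + 45,900,000 = 808,700,000 m³
S = 21,973,640,000 / 808,700,000 = 27.1716 PSU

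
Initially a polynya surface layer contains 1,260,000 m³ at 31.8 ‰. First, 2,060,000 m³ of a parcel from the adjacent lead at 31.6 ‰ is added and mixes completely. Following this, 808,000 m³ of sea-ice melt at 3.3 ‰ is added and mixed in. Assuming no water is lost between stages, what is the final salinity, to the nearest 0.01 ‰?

Conserving salt mass:
Initial salt = 1,260,000×31.8 = 40,068,000
After stage 1: salt = 40,068,000 + 2,060,000×31.6 = 105,164,000; volume = 3,320,000 m³; S = 31.676 ‰
After stage 2: salt = 105,164,000 + 808,000×3.3 = 107,830,400; volume = 4,128,000 m³
S = 107,830,400 / 4,128,000 = 26.1217 ‰

26.12 ‰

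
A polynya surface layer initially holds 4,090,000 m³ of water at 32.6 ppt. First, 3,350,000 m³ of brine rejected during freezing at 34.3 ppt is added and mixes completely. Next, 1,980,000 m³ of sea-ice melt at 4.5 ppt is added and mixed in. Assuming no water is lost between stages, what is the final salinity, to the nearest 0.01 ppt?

27.30 ppt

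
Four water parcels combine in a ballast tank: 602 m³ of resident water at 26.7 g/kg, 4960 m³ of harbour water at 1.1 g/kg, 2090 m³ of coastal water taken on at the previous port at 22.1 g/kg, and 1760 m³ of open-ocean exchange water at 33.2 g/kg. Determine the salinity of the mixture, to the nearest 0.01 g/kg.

Conserving salt mass:
salt = 602×26.7 + 4,960×1.1 + 2,090×22.1 + 1,760×33.2 = 16,073.4 + 5,456 + 46,189 + 58,432 = 126,150.4
volume = 602 + 4,960 + 2,090 + 1,760 = 9,412 m³
S = 126,150.4 / 9,412 = 13.4031 g/kg

13.40 g/kg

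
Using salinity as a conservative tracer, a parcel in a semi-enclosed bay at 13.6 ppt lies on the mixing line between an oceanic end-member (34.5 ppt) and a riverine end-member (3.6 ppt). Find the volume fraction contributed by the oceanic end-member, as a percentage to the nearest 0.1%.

32.4%

Let g be the oceanic fraction. Salt balance per unit volume:
g×34.5 + (1−g)×3.6 = 13.6
g = (13.6 − 3.6) / (34.5 − 3.6) = 10/30.9 = 0.3236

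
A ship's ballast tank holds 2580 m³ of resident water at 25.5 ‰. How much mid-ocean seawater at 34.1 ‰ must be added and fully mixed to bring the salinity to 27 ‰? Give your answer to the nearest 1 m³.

Salt balance: 2,580×25.5 + V×34.1 = (2,580+V)×27
65,790 + 34.1V = 69,660 + 27V
3,870 = 7.1V
V = 545.07 m³

545 m³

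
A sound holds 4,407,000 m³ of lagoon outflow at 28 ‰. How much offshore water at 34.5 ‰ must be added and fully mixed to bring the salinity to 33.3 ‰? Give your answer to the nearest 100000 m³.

19500000 m³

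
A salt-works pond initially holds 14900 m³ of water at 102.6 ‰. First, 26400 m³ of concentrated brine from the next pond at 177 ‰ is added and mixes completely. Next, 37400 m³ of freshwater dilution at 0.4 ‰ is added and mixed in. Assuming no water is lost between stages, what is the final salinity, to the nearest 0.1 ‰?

79.0 ‰

Total salt / total volume:
Initial salt = 14,900×102.6 = 1,528,740
After stage 1: salt = 1,528,740 + 26,400×177 = 6,201,540; volume = 41,300 m³; S = 150.158 ‰
After stage 2: salt = 6,201,540 + 37,400×0.4 = 6,216,500; volume = 78,700 m³
S = 6,216,500 / 78,700 = 78.9898 ‰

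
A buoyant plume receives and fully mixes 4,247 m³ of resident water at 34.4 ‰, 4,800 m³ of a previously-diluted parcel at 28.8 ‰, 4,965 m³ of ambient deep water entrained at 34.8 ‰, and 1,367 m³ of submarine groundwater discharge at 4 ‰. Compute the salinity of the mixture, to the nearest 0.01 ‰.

30.08 ‰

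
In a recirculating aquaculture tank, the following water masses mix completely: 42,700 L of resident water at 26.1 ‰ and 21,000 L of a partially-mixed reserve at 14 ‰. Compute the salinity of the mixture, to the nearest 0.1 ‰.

Conserving salt mass:
salt = 42,700×26.1 + 21,000×14 = 1,114,470 + 294,000 = 1,408,470
volume = 42,700 + 21,000 = 63,700 L
S = 1,408,470 / 63,700 = 22.111 ‰

22.1 ‰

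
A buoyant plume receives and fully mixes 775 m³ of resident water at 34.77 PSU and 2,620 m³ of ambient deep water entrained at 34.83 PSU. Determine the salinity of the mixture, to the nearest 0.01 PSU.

34.82 PSU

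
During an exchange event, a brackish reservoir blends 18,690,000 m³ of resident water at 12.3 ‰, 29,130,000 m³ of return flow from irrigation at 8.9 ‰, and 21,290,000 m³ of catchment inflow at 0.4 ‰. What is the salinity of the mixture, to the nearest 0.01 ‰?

7.20 ‰

Conserving salt mass:
salt = 18,690,000×12.3 + 29,130,000×8.9 + 21,290,000×0.4 = 229,887,000 + 259,257,000 + 8,516,000 = 497,660,000
volume = 18,690,000 + 29,130,000 + 21,290,000 = 69,110,000 m³
S = 497,660,000 / 69,110,000 = 7.201 ‰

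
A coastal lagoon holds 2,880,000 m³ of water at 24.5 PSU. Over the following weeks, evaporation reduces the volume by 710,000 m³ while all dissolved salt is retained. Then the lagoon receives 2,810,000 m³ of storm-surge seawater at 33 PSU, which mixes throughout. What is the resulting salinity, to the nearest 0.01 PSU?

32.79 PSU

After evaporation: salt = 2,880,000×24.5 = 70,560,000; volume = 2,880,000 − 710,000 = 2,170,000 m³
After mixing: salt = 70,560,000 + 2,810,000×33 = 163,290,000; volume = 2,170,000 + 2,810,000 = 4,980,000 m³
S = 163,290,000 / 4,980,000 = 32.7892 PSU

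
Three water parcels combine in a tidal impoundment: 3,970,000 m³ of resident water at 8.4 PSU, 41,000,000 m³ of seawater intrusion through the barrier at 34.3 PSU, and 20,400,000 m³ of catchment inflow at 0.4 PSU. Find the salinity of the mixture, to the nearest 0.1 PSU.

Mass of salt is conserved:
salt = 3,970,000×8.4 + 41,000,000×34.3 + 20,400,000×0.4 = 33,348,000 + 1,406,300,000 + 8,160,000 = 1,447,808,000
volume = 3,970,000 + 41,000,000 + 20,400,000 = 65,370,000 m³
S = 1,447,808,000 / 65,370,000 = 22.148 PSU

22.1 PSU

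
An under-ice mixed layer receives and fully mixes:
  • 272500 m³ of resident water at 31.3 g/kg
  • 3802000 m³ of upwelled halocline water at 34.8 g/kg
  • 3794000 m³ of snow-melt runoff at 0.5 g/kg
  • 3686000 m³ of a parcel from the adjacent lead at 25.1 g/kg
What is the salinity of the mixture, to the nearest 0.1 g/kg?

20.4 g/kg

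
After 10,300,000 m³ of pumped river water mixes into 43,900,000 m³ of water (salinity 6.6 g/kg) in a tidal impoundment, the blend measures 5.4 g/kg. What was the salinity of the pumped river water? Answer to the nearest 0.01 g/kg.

0.29 g/kg

Salt balance: 43,900,000×6.6 + 10,300,000×S = 54,200,000×5.4
289,740,000 + 10,300,000·S = 292,680,000
S = (292,680,000 − 289,740,000) / 10,300,000 = 0.2854 g/kg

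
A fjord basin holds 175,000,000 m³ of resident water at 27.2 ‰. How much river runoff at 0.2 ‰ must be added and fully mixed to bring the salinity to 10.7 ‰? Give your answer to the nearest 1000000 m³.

Salt balance: 175,000,000×27.2 + V×0.2 = (175,000,000+V)×10.7
4,760,000,000 + 0.2V = 1,872,500,000 + 10.7V
2,887,500,000 = 10.5V
V = 275,000,000 m³

275000000 m³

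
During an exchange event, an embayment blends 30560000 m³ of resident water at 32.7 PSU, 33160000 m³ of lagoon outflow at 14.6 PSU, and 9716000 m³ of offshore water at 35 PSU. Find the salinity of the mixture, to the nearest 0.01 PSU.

By conservation of dissolved salt,
salt = 30,560,000×32.7 + 33,160,000×14.6 + 9,716,000×35 = 999,312,000 + 484,136,000 + 340,060,000 = 1,823,508,000
volume = 30,560,000 + 33,160,000 + 9,716,000 = 73,436,000 m³
S = 1,823,508,000 / 73,436,000 = 24.8313 PSU

24.83 PSU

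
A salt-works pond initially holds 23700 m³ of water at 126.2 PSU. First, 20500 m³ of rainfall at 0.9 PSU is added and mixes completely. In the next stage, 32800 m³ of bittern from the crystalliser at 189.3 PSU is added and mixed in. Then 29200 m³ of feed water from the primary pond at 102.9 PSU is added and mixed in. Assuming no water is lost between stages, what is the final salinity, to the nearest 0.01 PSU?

115.10 PSU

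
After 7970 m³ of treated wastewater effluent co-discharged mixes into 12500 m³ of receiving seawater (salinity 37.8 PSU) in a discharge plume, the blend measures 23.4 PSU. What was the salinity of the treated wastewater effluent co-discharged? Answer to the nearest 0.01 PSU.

Salt balance: 12,500×37.8 + 7,970×S = 20,470×23.4
472,500 + 7,970·S = 478,998
S = (478,998 − 472,500) / 7,970 = 0.8153 PSU

0.82 PSU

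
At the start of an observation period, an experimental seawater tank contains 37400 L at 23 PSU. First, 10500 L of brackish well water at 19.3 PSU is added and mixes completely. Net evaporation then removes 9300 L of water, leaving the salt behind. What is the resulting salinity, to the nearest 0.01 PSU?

27.53 PSU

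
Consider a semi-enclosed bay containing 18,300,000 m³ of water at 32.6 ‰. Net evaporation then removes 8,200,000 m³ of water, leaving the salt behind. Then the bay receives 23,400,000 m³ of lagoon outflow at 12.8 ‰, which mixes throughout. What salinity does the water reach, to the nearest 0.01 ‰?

26.75 ‰

After evaporation: salt = 18,300,000×32.6 = 596,580,000; volume = 18,300,000 − 8,200,000 = 10,100,000 m³
After mixing: salt = 596,580,000 + 23,400,000×12.8 = 896,100,000; volume = 10,100,000 + 23,400,000 = 33,500,000 m³
S = 896,100,000 / 33,500,000 = 26.7493 ‰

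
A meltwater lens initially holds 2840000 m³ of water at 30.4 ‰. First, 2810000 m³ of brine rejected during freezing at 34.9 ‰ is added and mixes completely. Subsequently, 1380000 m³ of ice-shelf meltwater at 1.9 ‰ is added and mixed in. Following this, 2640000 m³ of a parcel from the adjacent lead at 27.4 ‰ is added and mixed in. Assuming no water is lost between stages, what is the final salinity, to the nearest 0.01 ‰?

26.82 ‰

Weighted by volume,
Initial salt = 2,840,000×30.4 = 86,336,000
After stage 1: salt = 86,336,000 + 2,810,000×34.9 = 184,405,000; volume = 5,650,000 m³; S = 32.638 ‰
After stage 2: salt = 184,405,000 + 1,380,000×1.9 = 187,027,000; volume = 7,030,000 m³; S = 26.604 ‰
After stage 3: salt = 187,027,000 + 2,640,000×27.4 = 259,363,000; volume = 9,670,000 m³
S = 259,363,000 / 9,670,000 = 26.8214 ‰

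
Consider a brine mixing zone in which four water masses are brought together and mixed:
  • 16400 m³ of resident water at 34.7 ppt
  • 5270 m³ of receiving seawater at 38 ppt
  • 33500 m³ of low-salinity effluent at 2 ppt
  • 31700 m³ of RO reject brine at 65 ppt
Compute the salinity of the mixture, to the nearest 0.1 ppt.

Conserving salt mass:
salt = 16,400×34.7 + 5,270×38 + 33,500×2 + 31,700×65 = 569,080 + 200,260 + 67,000 + 2,060,500 = 2,896,840
volume = 16,400 + 5,270 + 33,500 + 31,700 = 86,870 m³
S = 2,896,840 / 86,870 = 33.347 ppt

33.3 ppt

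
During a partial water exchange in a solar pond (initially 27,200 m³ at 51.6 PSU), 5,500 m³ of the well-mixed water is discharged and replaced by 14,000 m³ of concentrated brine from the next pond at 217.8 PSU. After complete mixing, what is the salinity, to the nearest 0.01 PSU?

Remaining after removal: 21,700 m³ at 51.6 PSU (salt = 1,119,720)
After addition: salt = 1,119,720 + 14,000×217.8 = 4,168,920; volume = 35,700 m³
S = 4,168,920 / 35,700 = 116.7765 PSU

116.78 PSU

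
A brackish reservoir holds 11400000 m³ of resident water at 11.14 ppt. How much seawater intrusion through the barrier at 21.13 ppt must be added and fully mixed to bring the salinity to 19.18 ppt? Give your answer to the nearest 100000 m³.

47000000 m³

Salt balance: 11,400,000×11.14 + V×21.13 = (11,400,000+V)×19.18
126,996,000 + 21.13V = 218,652,000 + 19.18V
91,656,000 = 1.95V
V = 47,003,076.92 m³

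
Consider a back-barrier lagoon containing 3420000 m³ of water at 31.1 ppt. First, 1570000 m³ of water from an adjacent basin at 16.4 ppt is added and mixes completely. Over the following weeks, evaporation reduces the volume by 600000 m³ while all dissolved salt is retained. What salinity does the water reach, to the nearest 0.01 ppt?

After mixing: salt = 3,420,000×31.1 + 1,570,000×16.4 = 132,110,000; volume = 4,990,000 m³
After evaporation: salt unchanged = 132,110,000; volume = 4,990,000 − 600,000 = 4,390,000 m³
S = 132,110,000 / 4,390,000 = 30.0934 ppt

30.09 ppt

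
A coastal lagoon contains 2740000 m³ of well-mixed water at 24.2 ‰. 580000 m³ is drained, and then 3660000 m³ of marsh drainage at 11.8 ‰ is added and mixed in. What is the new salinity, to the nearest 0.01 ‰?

Remaining after removal: 2,160,000 m³ at 24.2 ‰ (salt = 52,272,000)
After addition: salt = 52,272,000 + 3,660,000×11.8 = 95,460,000; volume = 5,820,000 m³
S = 95,460,000 / 5,820,000 = 16.4021 ‰

16.40 ‰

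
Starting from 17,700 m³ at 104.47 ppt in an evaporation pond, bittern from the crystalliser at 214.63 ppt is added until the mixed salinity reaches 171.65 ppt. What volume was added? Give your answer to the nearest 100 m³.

27700 m³

Salt balance: 17,700×104.47 + V×214.63 = (17,700+V)×171.65
1,849,119 + 214.63V = 3,038,205 + 171.65V
1,189,086 = 42.98V
V = 27,666.03 m³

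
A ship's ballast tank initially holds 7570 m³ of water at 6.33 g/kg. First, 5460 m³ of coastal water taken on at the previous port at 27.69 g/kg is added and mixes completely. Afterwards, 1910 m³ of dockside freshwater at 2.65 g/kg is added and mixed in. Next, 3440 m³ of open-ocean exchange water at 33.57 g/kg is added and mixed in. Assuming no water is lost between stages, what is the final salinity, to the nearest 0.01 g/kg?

17.39 g/kg

Salt balance:
Initial salt = 7,570×6.33 = 47,918.1
After stage 1: salt = 47,918.1 + 5,460×27.69 = 199,105.5; volume = 13,030 m³; S = 15.281 g/kg
After stage 2: salt = 199,105.5 + 1,910×2.65 = 204,167; volume = 14,940 m³; S = 13.666 g/kg
After stage 3: salt = 204,167 + 3,440×33.57 = 319,647.8; volume = 18,380 m³
S = 319,647.8 / 18,380 = 17.3911 g/kg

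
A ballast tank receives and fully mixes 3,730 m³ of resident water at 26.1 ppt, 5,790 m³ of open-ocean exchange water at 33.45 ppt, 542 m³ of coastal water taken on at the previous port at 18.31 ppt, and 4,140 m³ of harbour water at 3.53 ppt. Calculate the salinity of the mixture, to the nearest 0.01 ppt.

22.22 ppt

Conserving salt mass:
salt = 3,730×26.1 + 5,790×33.45 + 542×18.31 + 4,140×3.53 = 97,353 + 193,675.5 + 9,924.02 + 14,614.2 = 315,566.72
volume = 3,730 + 5,790 + 542 + 4,140 = 14,202 m³
S = 315,566.72 / 14,202 = 22.2199 ppt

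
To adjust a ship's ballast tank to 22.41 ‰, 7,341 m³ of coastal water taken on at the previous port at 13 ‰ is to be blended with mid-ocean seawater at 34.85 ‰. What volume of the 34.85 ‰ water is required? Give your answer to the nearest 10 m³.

Salt balance: 7,341×13 + V×34.85 = (7,341+V)×22.41
95,433 + 34.85V = 164,511.81 + 22.41V
69,078.81 = 12.44V
V = 5,552.96 m³

5550 m³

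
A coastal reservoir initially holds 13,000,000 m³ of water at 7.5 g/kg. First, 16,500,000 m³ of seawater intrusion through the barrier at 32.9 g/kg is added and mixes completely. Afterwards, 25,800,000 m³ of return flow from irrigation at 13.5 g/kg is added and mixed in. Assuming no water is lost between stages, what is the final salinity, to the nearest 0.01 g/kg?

17.88 g/kg

By conservation of dissolved salt,
Initial salt = 13,000,000×7.5 = 97,500,000
After stage 1: salt = 97,500,000 + 16,500,000×32.9 = 640,350,000; volume = 29,500,000 m³; S = 21.707 g/kg
After stage 2: salt = 640,350,000 + 25,800,000×13.5 = 988,650,000; volume = 55,300,000 m³
S = 988,650,000 / 55,300,000 = 17.8779 g/kg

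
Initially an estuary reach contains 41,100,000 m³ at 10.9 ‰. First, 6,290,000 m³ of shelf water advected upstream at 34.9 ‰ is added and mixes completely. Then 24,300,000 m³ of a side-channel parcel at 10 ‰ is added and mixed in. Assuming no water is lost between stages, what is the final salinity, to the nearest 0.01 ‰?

Mass of salt is conserved:
Initial salt = 41,100,000×10.9 = 447,990,000
After stage 1: salt = 447,990,000 + 6,290,000×34.9 = 667,511,000; volume = 47,390,000 m³; S = 14.085 ‰
After stage 2: salt = 667,511,000 + 24,300,000×10 = 910,511,000; volume = 71,690,000 m³
S = 910,511,000 / 71,690,000 = 12.7007 ‰

12.70 ‰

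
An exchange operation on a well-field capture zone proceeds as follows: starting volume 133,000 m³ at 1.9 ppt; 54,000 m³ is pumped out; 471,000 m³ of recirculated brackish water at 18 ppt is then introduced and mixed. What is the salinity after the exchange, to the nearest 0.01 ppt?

Remaining after removal: 79,000 m³ at 1.9 ppt (salt = 150,100)
After addition: salt = 150,100 + 471,000×18 = 8,628,100; volume = 550,000 m³
S = 8,628,100 / 550,000 = 15.6875 ppt

15.69 ppt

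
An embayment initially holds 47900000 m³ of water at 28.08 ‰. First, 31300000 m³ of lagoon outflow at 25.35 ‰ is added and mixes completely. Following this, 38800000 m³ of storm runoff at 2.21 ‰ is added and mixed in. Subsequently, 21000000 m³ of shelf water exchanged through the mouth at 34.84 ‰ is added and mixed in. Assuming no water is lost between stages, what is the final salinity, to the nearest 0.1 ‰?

21.3 ‰

Total salt / total volume:
Initial salt = 47,900,000×28.08 = 1,345,032,000
After stage 1: salt = 1,345,032,000 + 31,300,000×25.35 = 2,138,487,000; volume = 79,200,000 m³; S = 27.001 ‰
After stage 2: salt = 2,138,487,000 + 38,800,000×2.21 = 2,224,235,000; volume = 118,000,000 m³; S = 18.849 ‰
After stage 3: salt = 2,224,235,000 + 21,000,000×34.84 = 2,955,875,000; volume = 139,000,000 m³
S = 2,955,875,000 / 139,000,000 = 21.2653 ‰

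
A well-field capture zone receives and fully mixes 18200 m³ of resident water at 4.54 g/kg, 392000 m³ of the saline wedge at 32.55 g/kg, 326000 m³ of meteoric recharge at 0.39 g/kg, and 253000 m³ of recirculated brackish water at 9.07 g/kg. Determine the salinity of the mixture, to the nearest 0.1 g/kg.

Total salt / total volume:
salt = 18,200×4.54 + 392,000×32.55 + 326,000×0.39 + 253,000×9.07 = 82,628 + 12,759,600 + 127,140 + 2,294,710 = 15,264,078
volume = 18,200 + 392,000 + 326,000 + 253,000 = 989,200 m³
S = 15,264,078 / 989,200 = 15.431 g/kg

15.4 g/kg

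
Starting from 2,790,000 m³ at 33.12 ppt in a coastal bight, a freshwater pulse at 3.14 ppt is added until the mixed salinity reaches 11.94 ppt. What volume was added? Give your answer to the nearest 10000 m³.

Salt balance: 2,790,000×33.12 + V×3.14 = (2,790,000+V)×11.94
92,404,800 + 3.14V = 33,312,600 + 11.94V
59,092,200 = 8.8V
V = 6,715,022.73 m³

6720000 m³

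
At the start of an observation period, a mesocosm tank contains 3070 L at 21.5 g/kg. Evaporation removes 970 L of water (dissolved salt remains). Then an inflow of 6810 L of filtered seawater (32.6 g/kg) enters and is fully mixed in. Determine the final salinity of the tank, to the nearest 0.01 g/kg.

After evaporation: salt = 3,070×21.5 = 66,005; volume = 3,070 − 970 = 2,100 L
After mixing: salt = 66,005 + 6,810×32.6 = 288,011; volume = 2,100 + 6,810 = 8,910 L
S = 288,011 / 8,910 = 32.3245 g/kg

32.32 g/kg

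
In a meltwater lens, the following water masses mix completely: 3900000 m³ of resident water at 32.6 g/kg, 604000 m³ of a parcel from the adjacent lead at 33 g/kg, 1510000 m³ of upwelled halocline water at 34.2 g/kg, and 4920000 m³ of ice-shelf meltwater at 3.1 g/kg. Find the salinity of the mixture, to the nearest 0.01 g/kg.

19.57 g/kg

Salt balance:
salt = 3,900,000×32.6 + 604,000×33 + 1,510,000×34.2 + 4,920,000×3.1 = 127,140,000 + 19,932,000 + 51,642,000 + 15,252,000 = 213,966,000
volume = 3,900,000 + 604,000 + 1,510,000 + 4,920,000 = 10,934,000 m³
S = 213,966,000 / 10,934,000 = 19.5689 g/kg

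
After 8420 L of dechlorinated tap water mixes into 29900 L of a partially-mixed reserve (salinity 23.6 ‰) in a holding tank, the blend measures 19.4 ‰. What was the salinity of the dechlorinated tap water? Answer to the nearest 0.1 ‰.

Salt balance: 29,900×23.6 + 8,420×S = 38,320×19.4
705,640 + 8,420·S = 743,408
S = (743,408 − 705,640) / 8,420 = 4.4855 ‰

4.5 ‰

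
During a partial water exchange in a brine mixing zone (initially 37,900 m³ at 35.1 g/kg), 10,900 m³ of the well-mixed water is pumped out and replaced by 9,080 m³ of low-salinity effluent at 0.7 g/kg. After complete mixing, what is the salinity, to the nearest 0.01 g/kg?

26.44 g/kg

Remaining after removal: 27,000 m³ at 35.1 g/kg (salt = 947,700)
After addition: salt = 947,700 + 9,080×0.7 = 954,056; volume = 36,080 m³
S = 954,056 / 36,080 = 26.4428 g/kg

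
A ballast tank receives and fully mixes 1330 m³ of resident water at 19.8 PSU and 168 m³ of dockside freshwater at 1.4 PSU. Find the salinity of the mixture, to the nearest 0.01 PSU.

17.74 PSU

Conserving salt mass:
salt = 1,330×19.8 + 168×1.4 = 26,334 + 235.2 = 26,569.2
volume = 1,330 + 168 = 1,498 m³
S = 26,569.2 / 1,498 = 17.7364 PSU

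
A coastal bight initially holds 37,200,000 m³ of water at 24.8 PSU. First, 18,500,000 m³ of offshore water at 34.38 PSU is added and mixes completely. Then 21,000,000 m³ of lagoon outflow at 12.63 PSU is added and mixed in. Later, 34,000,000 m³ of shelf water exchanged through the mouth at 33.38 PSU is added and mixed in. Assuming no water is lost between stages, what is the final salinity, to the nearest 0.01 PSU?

26.73 PSU

Conserving salt mass:
Initial salt = 37,200,000×24.8 = 922,560,000
After stage 1: salt = 922,560,000 + 18,500,000×34.38 = 1,558,590,000; volume = 55,700,000 m³; S = 27.982 PSU
After stage 2: salt = 1,558,590,000 + 21,000,000×12.63 = 1,823,820,000; volume = 76,700,000 m³; S = 23.779 PSU
After stage 3: salt = 1,823,820,000 + 34,000,000×33.38 = 2,958,740,000; volume = 110,700,000 m³
S = 2,958,740,000 / 110,700,000 = 26.7276 PSU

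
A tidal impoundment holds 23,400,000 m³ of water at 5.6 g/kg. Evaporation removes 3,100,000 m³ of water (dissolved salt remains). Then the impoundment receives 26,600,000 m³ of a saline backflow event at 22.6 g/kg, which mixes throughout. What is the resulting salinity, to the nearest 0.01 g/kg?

15.61 g/kg

After evaporation: salt = 23,400,000×5.6 = 131,040,000; volume = 23,400,000 − 3,100,000 = 20,300,000 m³
After mixing: salt = 131,040,000 + 26,600,000×22.6 = 732,200,000; volume = 20,300,000 + 26,600,000 = 46,900,000 m³
S = 732,200,000 / 46,900,000 = 15.6119 g/kg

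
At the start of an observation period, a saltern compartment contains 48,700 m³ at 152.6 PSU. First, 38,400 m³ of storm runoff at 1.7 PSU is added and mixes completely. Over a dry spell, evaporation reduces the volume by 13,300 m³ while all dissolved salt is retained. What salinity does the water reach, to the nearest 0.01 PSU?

101.58 PSU

After mixing: salt = 48,700×152.6 + 38,400×1.7 = 7,496,900; volume = 87,100 m³
After evaporation: salt unchanged = 7,496,900; volume = 87,100 − 13,300 = 73,800 m³
S = 7,496,900 / 73,800 = 101.584 PSU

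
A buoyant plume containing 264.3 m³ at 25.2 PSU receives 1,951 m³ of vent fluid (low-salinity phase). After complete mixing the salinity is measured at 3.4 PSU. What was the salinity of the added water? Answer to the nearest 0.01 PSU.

Salt balance: 264.3×25.2 + 1,951×S = 2,215.3×3.4
6,660.36 + 1,951·S = 7,532.02
S = (7,532.02 − 6,660.36) / 1,951 = 0.4468 PSU

0.45 PSU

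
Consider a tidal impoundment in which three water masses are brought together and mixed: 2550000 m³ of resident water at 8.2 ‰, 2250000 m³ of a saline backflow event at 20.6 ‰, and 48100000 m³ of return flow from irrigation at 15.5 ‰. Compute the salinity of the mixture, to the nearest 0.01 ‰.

15.37 ‰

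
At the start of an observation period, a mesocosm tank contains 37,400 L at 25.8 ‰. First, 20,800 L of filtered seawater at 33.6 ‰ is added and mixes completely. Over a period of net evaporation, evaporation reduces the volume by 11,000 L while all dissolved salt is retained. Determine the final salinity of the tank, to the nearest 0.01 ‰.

35.25 ‰

After mixing: salt = 37,400×25.8 + 20,800×33.6 = 1,663,800; volume = 58,200 L
After evaporation: salt unchanged = 1,663,800; volume = 58,200 − 11,000 = 47,200 L
S = 1,663,800 / 47,200 = 35.25 ‰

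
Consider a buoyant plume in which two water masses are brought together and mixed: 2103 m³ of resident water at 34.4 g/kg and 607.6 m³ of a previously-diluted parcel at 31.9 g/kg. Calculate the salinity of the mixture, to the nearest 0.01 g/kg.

33.84 g/kg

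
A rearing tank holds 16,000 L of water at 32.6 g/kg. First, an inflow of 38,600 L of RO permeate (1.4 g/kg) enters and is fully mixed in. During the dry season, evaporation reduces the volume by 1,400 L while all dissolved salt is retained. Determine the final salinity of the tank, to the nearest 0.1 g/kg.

After mixing: salt = 16,000×32.6 + 38,600×1.4 = 575,640; volume = 54,600 L
After evaporation: salt unchanged = 575,640; volume = 54,600 − 1,400 = 53,200 L
S = 575,640 / 53,200 = 10.8203 g/kg

10.8 g/kg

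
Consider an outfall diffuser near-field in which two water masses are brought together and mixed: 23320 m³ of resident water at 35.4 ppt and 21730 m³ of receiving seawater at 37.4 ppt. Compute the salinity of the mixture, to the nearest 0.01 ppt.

Salt balance:
salt = 23,320×35.4 + 21,730×37.4 = 825,528 + 812,702 = 1,638,230
volume = 23,320 + 21,730 = 45,050 m³
S = 1,638,230 / 45,050 = 36.3647 ppt

36.36 ppt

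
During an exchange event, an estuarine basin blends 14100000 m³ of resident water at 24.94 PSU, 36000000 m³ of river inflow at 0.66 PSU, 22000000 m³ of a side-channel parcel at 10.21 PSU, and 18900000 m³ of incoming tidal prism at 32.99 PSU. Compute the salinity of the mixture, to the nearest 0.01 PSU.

Salt balance:
salt = 14,100,000×24.94 + 36,000,000×0.66 + 22,000,000×10.21 + 18,900,000×32.99 = 351,654,000 + 23,760,000 + 224,620,000 + 623,511,000 = 1,223,545,000
volume = 14,100,000 + 36,000,000 + 22,000,000 + 18,900,000 = 91,000,000 m³
S = 1,223,545,000 / 91,000,000 = 13.4455 PSU

13.45 PSU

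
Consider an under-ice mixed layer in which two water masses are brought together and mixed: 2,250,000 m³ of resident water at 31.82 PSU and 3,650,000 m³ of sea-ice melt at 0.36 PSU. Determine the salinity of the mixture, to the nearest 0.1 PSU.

Mass of salt is conserved:
salt = 2,250,000×31.82 + 3,650,000×0.36 = 71,595,000 + 1,314,000 = 72,909,000
volume = 2,250,000 + 3,650,000 = 5,900,000 m³
S = 72,909,000 / 5,900,000 = 12.357 PSU

12.4 PSU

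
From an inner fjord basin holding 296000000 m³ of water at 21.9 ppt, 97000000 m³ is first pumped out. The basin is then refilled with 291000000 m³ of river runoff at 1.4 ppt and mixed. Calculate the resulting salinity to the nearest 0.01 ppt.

Remaining after removal: 199,000,000 m³ at 21.9 ppt (salt = 4,358,100,000)
After addition: salt = 4,358,100,000 + 291,000,000×1.4 = 4,765,500,000; volume = 490,000,000 m³
S = 4,765,500,000 / 490,000,000 = 9.7255 ppt

9.73 ppt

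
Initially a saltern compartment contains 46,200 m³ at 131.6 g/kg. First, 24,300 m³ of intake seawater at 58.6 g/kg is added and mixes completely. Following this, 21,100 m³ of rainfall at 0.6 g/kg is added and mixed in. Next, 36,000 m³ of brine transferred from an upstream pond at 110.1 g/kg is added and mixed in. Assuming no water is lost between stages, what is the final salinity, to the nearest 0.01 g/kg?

Total salt / total volume:
Initial salt = 46,200×131.6 = 6,079,920
After stage 1: salt = 6,079,920 + 24,300×58.6 = 7,503,900; volume = 70,500 m³; S = 106.438 g/kg
After stage 2: salt = 7,503,900 + 21,100×0.6 = 7,516,560; volume = 91,600 m³; S = 82.059 g/kg
After stage 3: salt = 7,516,560 + 36,000×110.1 = 11,480,160; volume = 127,600 m³
S = 11,480,160 / 127,600 = 89.9699 g/kg

89.97 g/kg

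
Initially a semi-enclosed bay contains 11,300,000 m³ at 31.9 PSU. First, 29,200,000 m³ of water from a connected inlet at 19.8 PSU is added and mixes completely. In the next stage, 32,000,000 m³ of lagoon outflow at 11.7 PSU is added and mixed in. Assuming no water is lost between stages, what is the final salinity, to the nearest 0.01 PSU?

Salt balance:
Initial salt = 11,300,000×31.9 = 360,470,000
After stage 1: salt = 360,470,000 + 29,200,000×19.8 = 938,630,000; volume = 40,500,000 m³; S = 23.176 PSU
After stage 2: salt = 938,630,000 + 32,000,000×11.7 = 1,313,030,000; volume = 72,500,000 m³
S = 1,313,030,000 / 72,500,000 = 18.1108 PSU

18.11 PSU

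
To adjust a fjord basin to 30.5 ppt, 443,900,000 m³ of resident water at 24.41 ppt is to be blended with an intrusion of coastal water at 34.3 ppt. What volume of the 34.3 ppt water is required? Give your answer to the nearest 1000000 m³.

Salt balance: 443,900,000×24.41 + V×34.3 = (443,900,000+V)×30.5
10,835,599,000 + 34.3V = 13,538,950,000 + 30.5V
2,703,351,000 = 3.8V
V = 711,408,157.89 m³

711000000 m³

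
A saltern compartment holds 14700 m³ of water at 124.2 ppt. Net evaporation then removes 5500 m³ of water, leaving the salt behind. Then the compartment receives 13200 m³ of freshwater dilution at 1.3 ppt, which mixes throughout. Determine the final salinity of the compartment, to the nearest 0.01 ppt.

After evaporation: salt = 14,700×124.2 = 1,825,740; volume = 14,700 − 5,500 = 9,200 m³
After mixing: salt = 1,825,740 + 13,200×1.3 = 1,842,900; volume = 9,200 + 13,200 = 22,400 m³
S = 1,842,900 / 22,400 = 82.2723 ppt

82.27 ppt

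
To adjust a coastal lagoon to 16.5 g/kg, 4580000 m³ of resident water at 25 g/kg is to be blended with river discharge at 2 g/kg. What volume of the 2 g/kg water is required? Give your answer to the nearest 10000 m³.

2680000 m³

Salt balance: 4,580,000×25 + V×2 = (4,580,000+V)×16.5
114,500,000 + 2V = 75,570,000 + 16.5V
38,930,000 = 14.5V
V = 2,684,827.59 m³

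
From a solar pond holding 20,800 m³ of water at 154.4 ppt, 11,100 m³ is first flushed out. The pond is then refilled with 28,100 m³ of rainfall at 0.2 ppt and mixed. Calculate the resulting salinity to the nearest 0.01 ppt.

Remaining after removal: 9,700 m³ at 154.4 ppt (salt = 1,497,680)
After addition: salt = 1,497,680 + 28,100×0.2 = 1,503,300; volume = 37,800 m³
S = 1,503,300 / 37,800 = 39.7698 ppt

39.77 ppt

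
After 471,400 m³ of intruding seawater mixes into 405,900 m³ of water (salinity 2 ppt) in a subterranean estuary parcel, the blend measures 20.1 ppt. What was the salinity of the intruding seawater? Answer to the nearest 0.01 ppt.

Salt balance: 405,900×2 + 471,400×S = 877,300×20.1
811,800 + 471,400·S = 17,633,730
S = (17,633,730 − 811,800) / 471,400 = 35.685 ppt

35.69 ppt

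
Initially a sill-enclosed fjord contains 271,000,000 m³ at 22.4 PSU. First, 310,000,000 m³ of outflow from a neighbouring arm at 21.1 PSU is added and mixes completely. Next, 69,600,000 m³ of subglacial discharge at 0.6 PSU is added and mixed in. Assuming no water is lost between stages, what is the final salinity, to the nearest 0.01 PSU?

Mass of salt is conserved:
Initial salt = 271,000,000×22.4 = 6,070,400,000
After stage 1: salt = 6,070,400,000 + 310,000,000×21.1 = 12,611,400,000; volume = 581,000,000 m³; S = 21.706 PSU
After stage 2: salt = 12,611,400,000 + 69,600,000×0.6 = 12,653,160,000; volume = 650,600,000 m³
S = 12,653,160,000 / 650,600,000 = 19.4484 PSU

19.45 PSU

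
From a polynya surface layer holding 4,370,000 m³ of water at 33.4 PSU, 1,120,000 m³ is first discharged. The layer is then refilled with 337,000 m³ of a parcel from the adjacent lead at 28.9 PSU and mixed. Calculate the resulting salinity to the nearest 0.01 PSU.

Remaining after removal: 3,250,000 m³ at 33.4 PSU (salt = 108,550,000)
After addition: salt = 108,550,000 + 337,000×28.9 = 118,289,300; volume = 3,587,000 m³
S = 118,289,300 / 3,587,000 = 32.9772 PSU

32.98 PSU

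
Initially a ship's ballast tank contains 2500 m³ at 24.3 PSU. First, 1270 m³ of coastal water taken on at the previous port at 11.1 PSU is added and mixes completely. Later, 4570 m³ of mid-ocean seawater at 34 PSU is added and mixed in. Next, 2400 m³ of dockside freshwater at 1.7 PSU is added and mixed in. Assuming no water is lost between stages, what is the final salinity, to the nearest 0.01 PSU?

Weighted by volume,
Initial salt = 2,500×24.3 = 60,750
After stage 1: salt = 60,750 + 1,270×11.1 = 74,847; volume = 3,770 m³; S = 19.853 PSU
After stage 2: salt = 74,847 + 4,570×34 = 230,227; volume = 8,340 m³; S = 27.605 PSU
After stage 3: salt = 230,227 + 2,400×1.7 = 234,307; volume = 10,740 m³
S = 234,307 / 10,740 = 21.8163 PSU

21.82 PSU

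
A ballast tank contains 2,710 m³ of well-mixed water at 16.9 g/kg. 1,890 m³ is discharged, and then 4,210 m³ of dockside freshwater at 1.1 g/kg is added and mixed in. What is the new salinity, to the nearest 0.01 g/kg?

3.68 g/kg

Remaining after removal: 820 m³ at 16.9 g/kg (salt = 13,858)
After addition: salt = 13,858 + 4,210×1.1 = 18,489; volume = 5,030 m³
S = 18,489 / 5,030 = 3.6757 g/kg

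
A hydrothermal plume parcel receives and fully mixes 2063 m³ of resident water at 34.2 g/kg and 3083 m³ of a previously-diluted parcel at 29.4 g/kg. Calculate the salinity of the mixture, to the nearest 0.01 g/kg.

31.32 g/kg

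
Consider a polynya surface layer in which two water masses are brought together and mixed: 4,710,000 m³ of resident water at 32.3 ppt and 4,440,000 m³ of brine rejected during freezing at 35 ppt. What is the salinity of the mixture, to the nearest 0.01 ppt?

Weighted by volume,
salt = 4,710,000×32.3 + 4,440,000×35 = 152,133,000 + 155,400,000 = 307,533,000
volume = 4,710,000 + 4,440,000 = 9,150,000 m³
S = 307,533,000 / 9,150,000 = 33.6102 ppt

33.61 ppt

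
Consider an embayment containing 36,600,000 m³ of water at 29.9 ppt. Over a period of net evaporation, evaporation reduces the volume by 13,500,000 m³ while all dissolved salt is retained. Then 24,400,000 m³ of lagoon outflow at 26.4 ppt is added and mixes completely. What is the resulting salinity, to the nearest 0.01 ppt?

After evaporation: salt = 36,600,000×29.9 = 1,094,340,000; volume = 36,600,000 − 13,500,000 = 23,100,000 m³
After mixing: salt = 1,094,340,000 + 24,400,000×26.4 = 1,738,500,000; volume = 23,100,000 + 24,400,000 = 47,500,000 m³
S = 1,738,500,000 / 47,500,000 = 36.6 ppt

36.60 ppt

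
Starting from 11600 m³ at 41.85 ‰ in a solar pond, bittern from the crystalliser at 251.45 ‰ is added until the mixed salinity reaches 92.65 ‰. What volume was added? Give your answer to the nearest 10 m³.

3710 m³

Salt balance: 11,600×41.85 + V×251.45 = (11,600+V)×92.65
485,460 + 251.45V = 1,074,740 + 92.65V
589,280 = 158.8V
V = 3,710.83 m³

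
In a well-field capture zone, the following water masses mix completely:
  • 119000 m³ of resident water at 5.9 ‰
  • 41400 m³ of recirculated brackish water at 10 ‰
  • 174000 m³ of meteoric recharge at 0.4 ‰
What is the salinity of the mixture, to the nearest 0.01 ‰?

Mass of salt is conserved:
salt = 119,000×5.9 + 41,400×10 + 174,000×0.4 = 702,100 + 414,000 + 69,600 = 1,185,700
volume = 119,000 + 41,400 + 174,000 = 334,400 m³
S = 1,185,700 / 334,400 = 3.5458 ‰

3.55 ‰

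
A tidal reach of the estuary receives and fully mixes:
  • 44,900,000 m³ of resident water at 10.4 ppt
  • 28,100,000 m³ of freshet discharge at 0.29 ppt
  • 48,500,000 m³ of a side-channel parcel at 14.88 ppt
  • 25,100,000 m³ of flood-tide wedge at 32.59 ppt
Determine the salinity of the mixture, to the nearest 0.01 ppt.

13.74 ppt

Conserving salt mass:
salt = 44,900,000×10.4 + 28,100,000×0.29 + 48,500,000×14.88 + 25,100,000×32.59 = 466,960,000 + 8,149,000 + 721,680,000 + 818,009,000 = 2,014,798,000
volume = 44,900,000 + 28,100,000 + 48,500,000 + 25,100,000 = 146,600,000 m³
S = 2,014,798,000 / 146,600,000 = 13.7435 ppt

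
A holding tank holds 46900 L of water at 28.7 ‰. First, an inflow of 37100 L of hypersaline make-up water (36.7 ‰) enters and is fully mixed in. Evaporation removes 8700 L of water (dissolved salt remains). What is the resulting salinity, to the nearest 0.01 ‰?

After mixing: salt = 46,900×28.7 + 37,100×36.7 = 2,707,600; volume = 84,000 L
After evaporation: salt unchanged = 2,707,600; volume = 84,000 − 8,700 = 75,300 L
S = 2,707,600 / 75,300 = 35.9575 ‰

35.96 ‰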